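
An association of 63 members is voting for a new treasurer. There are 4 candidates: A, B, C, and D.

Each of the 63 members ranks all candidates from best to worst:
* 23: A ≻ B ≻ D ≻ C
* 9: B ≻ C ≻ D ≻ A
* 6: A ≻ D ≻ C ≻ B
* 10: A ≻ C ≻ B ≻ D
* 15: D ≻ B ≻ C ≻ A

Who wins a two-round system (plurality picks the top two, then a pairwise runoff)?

A

Round 1 first-place votes: A 39, B 9, C 0, D 15. A and D advance.
Runoff: A is ranked above D on 39 ballots, D above A on 24.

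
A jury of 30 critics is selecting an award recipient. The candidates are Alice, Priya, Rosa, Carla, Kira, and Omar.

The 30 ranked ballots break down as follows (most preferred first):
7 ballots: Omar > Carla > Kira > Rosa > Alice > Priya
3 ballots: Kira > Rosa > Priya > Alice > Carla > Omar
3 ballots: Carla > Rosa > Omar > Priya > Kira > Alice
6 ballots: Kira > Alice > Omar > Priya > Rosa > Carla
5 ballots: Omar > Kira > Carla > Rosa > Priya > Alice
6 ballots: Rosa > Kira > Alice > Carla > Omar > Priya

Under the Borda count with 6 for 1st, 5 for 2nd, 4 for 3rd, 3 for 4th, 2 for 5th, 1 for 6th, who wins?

Alice: 7×2 + 3×3 + 3×1 + 6×5 + 5×1 + 6×4 = 85
Priya: 7×1 + 3×4 + 3×3 + 6×3 + 5×2 + 6×1 = 62
Rosa: 7×3 + 3×5 + 3×5 + 6×2 + 5×3 + 6×6 = 114
Carla: 7×5 + 3×2 + 3×6 + 6×1 + 5×4 + 6×3 = 103
Kira: 7×4 + 3×6 + 3×2 + 6×6 + 5×5 + 6×5 = 143
Omar: 7×6 + 3×1 + 3×4 + 6×4 + 5×6 + 6×2 = 123

Kira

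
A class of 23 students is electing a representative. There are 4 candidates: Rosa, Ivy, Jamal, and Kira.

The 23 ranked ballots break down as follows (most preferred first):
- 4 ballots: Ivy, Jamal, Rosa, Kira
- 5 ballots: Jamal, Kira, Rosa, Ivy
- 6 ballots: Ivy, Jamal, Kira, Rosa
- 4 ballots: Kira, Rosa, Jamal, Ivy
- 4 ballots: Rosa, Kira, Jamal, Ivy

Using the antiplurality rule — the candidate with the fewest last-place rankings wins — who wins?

Jamal

Last-place votes: Rosa 6, Ivy 13, Jamal 0, Kira 4.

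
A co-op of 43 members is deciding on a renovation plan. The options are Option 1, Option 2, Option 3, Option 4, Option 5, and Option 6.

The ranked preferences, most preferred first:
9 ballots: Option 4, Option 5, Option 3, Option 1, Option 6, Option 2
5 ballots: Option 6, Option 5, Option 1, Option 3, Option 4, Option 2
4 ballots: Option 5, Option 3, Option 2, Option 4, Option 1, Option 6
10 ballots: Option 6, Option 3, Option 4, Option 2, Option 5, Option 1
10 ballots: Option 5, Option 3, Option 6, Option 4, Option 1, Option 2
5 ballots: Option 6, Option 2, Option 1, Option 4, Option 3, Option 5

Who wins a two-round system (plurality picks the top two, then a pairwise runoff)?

Round 1 first-place votes: Option 1 0, Option 2 0, Option 3 0, Option 4 9, Option 5 14, Option 6 20. Option 6 and Option 5 advance.
Runoff: Option 6 is ranked above Option 5 on 20 ballots, Option 5 above Option 6 on 23.

Option 5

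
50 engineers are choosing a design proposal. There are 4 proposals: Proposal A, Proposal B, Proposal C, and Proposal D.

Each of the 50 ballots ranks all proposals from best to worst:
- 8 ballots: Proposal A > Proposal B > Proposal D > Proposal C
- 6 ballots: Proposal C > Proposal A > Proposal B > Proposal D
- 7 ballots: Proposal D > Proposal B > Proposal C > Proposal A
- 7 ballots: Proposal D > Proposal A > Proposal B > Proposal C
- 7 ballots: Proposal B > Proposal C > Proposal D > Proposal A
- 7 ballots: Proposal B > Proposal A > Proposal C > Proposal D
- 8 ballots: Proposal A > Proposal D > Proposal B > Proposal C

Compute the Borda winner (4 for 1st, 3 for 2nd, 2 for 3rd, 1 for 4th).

Proposal A: 8×4 + 6×3 + 7×1 + 7×3 + 7×1 + 7×3 + 8×4 = 138
Proposal B: 8×3 + 6×2 + 7×3 + 7×2 + 7×4 + 7×4 + 8×2 = 143
Proposal C: 8×1 + 6×4 + 7×2 + 7×1 + 7×3 + 7×2 + 8×1 = 96
Proposal D: 8×2 + 6×1 + 7×4 + 7×4 + 7×2 + 7×1 + 8×3 = 123

Proposal B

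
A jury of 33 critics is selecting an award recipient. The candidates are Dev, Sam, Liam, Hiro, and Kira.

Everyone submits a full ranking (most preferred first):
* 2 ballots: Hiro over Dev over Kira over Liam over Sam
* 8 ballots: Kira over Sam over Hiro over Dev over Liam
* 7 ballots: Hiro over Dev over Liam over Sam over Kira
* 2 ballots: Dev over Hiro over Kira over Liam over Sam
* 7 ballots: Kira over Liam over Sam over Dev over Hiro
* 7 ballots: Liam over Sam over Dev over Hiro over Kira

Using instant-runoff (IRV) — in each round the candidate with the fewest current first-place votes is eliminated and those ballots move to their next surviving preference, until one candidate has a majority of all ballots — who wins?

Round 1: Dev 2, Sam 0, Liam 7, Hiro 9, Kira 15. Sam eliminated.
Round 2: Dev 2, Liam 7, Hiro 9, Kira 15. Dev eliminated.
Round 3: Liam 7, Hiro 11, Kira 15. Liam eliminated.
Round 4: Hiro 18, Kira 15. Hiro has a majority (≥17).

Hiro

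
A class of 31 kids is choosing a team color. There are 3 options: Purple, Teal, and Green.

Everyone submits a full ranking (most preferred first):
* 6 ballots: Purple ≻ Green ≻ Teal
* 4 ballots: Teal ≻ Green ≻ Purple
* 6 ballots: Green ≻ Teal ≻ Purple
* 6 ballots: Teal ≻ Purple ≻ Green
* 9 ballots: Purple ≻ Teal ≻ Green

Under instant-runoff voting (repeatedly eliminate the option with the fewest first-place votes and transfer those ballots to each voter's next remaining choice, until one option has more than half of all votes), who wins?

Round 1: Purple 15, Teal 10, Green 6. Green eliminated.
Round 2: Purple 15, Teal 16. Teal has a majority (≥16).

Teal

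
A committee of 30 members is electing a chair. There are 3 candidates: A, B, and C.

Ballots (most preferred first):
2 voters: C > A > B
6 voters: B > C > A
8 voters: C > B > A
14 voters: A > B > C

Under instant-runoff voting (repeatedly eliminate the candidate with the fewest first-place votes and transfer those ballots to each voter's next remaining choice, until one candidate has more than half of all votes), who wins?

C

Round 1: A 14, B 6, C 10. B eliminated.
Round 2: A 14, C 16. C has a majority (≥16).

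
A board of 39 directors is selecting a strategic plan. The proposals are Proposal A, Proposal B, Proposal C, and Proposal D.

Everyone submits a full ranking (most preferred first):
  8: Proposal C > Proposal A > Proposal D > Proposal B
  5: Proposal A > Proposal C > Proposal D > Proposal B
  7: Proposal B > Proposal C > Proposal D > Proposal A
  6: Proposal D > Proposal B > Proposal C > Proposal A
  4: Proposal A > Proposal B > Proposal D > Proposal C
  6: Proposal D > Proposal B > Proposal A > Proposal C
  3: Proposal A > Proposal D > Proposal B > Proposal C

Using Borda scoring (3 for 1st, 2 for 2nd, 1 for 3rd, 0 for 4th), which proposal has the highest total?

Proposal A: 8×2 + 5×3 + 7×0 + 6×0 + 4×3 + 6×1 + 3×3 = 58
Proposal B: 8×0 + 5×0 + 7×3 + 6×2 + 4×2 + 6×2 + 3×1 = 56
Proposal C: 8×3 + 5×2 + 7×2 + 6×1 + 4×0 + 6×0 + 3×0 = 54
Proposal D: 8×1 + 5×1 + 7×1 + 6×3 + 4×1 + 6×3 + 3×2 = 66

Proposal D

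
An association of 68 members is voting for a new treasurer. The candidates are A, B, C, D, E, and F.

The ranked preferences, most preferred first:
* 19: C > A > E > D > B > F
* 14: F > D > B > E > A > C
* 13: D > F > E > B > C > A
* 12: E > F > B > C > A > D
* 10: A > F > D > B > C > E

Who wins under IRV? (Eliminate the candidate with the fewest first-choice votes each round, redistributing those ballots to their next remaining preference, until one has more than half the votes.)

F

Round 1: A 10, B 0, C 19, D 13, E 12, F 14. B eliminated.
Round 2: A 10, C 19, D 13, E 12, F 14. A eliminated.
Round 3: C 19, D 13, E 12, F 24. E eliminated.
Round 4: C 19, D 13, F 36. F has a majority (≥35).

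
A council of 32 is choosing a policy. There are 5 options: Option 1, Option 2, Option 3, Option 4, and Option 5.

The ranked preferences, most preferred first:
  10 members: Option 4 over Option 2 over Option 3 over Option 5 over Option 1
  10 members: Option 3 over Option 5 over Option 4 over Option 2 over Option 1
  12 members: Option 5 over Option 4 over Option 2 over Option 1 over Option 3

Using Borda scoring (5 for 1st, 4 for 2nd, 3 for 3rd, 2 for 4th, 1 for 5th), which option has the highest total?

Option 4

Option 1: 10×1 + 10×1 + 12×2 = 44
Option 2: 10×4 + 10×2 + 12×3 = 96
Option 3: 10×3 + 10×5 + 12×1 = 92
Option 4: 10×5 + 10×3 + 12×4 = 128
Option 5: 10×2 + 10×4 + 12×5 = 120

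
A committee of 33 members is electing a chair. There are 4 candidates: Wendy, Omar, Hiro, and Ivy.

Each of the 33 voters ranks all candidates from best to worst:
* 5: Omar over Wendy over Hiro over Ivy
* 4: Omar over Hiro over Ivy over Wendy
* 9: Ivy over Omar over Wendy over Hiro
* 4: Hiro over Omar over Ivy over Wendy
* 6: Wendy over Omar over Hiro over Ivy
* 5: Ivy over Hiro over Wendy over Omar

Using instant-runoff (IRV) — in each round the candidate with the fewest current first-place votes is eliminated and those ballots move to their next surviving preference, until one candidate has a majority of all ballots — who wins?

Omar

Round 1: Wendy 6, Omar 9, Hiro 4, Ivy 14. Hiro eliminated.
Round 2: Wendy 6, Omar 13, Ivy 14. Wendy eliminated.
Round 3: Omar 19, Ivy 14. Omar has a majority (≥17).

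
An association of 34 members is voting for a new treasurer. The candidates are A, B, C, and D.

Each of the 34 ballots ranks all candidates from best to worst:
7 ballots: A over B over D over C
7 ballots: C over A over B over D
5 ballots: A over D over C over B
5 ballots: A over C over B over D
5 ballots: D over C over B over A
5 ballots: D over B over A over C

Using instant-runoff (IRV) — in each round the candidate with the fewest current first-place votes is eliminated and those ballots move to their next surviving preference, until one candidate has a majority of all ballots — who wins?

A

Round 1: A 17, B 0, C 7, D 10. B eliminated.
Round 2: A 17, C 7, D 10. C eliminated.
Round 3: A 24, D 10. A has a majority (≥18).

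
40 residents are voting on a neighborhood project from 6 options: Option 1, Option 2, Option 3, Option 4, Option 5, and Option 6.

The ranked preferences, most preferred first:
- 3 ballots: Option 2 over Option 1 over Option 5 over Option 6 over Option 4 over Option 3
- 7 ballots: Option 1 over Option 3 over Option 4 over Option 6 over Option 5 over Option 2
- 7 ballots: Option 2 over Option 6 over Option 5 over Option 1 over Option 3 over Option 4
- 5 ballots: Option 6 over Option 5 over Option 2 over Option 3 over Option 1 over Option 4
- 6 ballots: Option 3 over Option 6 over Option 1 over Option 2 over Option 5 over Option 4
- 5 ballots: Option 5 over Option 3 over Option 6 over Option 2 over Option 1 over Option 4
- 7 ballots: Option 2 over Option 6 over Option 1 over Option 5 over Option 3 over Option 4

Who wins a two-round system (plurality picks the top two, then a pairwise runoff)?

Option 2

Round 1 first-place votes: Option 1 7, Option 2 17, Option 3 6, Option 4 0, Option 5 5, Option 6 5. Option 2 and Option 1 advance.
Runoff: Option 2 is ranked above Option 1 on 27 ballots, Option 1 above Option 2 on 13.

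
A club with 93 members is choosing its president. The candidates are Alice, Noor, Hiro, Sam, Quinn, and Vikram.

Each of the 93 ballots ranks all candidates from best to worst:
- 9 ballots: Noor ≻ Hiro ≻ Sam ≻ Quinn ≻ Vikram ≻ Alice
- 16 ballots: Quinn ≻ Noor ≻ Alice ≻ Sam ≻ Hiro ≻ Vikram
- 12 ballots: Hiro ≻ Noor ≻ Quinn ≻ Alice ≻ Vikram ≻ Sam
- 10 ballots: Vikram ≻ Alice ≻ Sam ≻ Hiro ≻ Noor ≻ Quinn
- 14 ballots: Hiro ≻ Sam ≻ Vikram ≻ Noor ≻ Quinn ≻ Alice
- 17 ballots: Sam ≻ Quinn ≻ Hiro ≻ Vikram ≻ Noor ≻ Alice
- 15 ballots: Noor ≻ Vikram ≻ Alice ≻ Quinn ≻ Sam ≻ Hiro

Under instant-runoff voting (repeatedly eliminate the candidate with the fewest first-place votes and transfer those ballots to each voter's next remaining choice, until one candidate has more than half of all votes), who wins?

Noor

Round 1: Alice 0, Noor 24, Hiro 26, Sam 17, Quinn 16, Vikram 10. Alice eliminated.
Round 2: Noor 24, Hiro 26, Sam 17, Quinn 16, Vikram 10. Vikram eliminated.
Round 3: Noor 24, Hiro 26, Sam 27, Quinn 16. Quinn eliminated.
Round 4: Noor 40, Hiro 26, Sam 27. Hiro eliminated.
Round 5: Noor 52, Sam 41. Noor has a majority (≥47).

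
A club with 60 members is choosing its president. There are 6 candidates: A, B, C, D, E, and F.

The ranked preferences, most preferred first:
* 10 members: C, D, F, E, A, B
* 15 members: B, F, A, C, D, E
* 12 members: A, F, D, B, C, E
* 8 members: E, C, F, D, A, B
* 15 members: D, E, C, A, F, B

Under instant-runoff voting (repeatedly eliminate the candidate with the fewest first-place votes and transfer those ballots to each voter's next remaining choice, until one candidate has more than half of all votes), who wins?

C

Round 1: A 12, B 15, C 10, D 15, E 8, F 0. F eliminated.
Round 2: A 12, B 15, C 10, D 15, E 8. E eliminated.
Round 3: A 12, B 15, C 18, D 15. A eliminated.
Round 4: B 15, C 18, D 27. B eliminated.
Round 5: C 33, D 27. C has a majority (≥31).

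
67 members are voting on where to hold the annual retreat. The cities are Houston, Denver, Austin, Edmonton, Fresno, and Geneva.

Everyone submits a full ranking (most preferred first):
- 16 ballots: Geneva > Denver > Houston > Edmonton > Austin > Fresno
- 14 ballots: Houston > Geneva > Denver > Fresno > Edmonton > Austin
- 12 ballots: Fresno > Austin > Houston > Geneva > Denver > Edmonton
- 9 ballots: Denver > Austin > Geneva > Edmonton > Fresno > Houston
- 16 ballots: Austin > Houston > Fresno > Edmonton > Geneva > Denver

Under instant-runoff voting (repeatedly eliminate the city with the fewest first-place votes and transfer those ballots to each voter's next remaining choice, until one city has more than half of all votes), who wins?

Round 1: Houston 14, Denver 9, Austin 16, Edmonton 0, Fresno 12, Geneva 16. Edmonton eliminated.
Round 2: Houston 14, Denver 9, Austin 16, Fresno 12, Geneva 16. Denver eliminated.
Round 3: Houston 14, Austin 25, Fresno 12, Geneva 16. Fresno eliminated.
Round 4: Houston 14, Austin 37, Geneva 16. Austin has a majority (≥34).

Austin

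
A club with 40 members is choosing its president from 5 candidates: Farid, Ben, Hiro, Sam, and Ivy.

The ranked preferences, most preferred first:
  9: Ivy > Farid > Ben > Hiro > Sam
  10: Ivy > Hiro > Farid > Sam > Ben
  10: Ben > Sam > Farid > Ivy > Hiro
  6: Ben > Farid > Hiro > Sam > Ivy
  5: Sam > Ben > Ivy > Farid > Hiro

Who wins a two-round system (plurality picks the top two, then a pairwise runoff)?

Ben

Round 1 first-place votes: Farid 0, Ben 16, Hiro 0, Sam 5, Ivy 19. Ivy and Ben advance.
Runoff: Ivy is ranked above Ben on 19 ballots, Ben above Ivy on 21.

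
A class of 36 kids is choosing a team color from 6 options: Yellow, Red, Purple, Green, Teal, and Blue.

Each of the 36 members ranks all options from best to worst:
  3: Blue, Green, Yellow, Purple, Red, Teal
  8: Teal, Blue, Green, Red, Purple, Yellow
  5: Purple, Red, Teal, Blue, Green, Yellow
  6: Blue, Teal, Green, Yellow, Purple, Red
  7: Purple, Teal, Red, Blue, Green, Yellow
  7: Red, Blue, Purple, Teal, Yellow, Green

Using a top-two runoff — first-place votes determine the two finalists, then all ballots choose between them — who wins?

Blue

Round 1 first-place votes: Yellow 0, Red 7, Purple 12, Green 0, Teal 8, Blue 9. Purple and Blue advance.
Runoff: Purple is ranked above Blue on 12 ballots, Blue above Purple on 24.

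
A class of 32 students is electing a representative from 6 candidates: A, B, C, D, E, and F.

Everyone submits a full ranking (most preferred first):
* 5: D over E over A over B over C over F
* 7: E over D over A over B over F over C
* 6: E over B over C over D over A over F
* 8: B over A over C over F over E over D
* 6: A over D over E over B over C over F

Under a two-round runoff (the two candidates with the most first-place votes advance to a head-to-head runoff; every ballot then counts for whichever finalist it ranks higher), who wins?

Round 1 first-place votes: A 6, B 8, C 0, D 5, E 13, F 0. E and B advance.
Runoff: E is ranked above B on 24 ballots, B above E on 8.

E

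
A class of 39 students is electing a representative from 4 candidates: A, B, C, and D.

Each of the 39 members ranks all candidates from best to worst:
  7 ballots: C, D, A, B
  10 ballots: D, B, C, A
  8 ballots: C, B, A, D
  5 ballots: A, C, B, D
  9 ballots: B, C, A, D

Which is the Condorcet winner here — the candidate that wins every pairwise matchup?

C

C vs A: 34–5
C vs B: 20–19
C vs D: 29–10
C beats every other candidate.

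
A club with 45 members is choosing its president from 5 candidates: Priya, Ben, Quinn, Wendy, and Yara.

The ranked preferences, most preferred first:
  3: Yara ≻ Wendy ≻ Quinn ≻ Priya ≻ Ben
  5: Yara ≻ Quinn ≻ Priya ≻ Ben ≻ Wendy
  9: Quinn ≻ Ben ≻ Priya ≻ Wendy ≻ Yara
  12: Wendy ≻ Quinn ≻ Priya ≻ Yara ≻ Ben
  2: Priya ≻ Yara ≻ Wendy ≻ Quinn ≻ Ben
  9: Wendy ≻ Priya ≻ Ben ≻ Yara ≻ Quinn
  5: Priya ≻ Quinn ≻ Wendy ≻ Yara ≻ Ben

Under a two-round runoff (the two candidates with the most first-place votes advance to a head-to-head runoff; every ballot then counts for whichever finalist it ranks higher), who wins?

Wendy

Round 1 first-place votes: Priya 7, Ben 0, Quinn 9, Wendy 21, Yara 8. Wendy and Quinn advance.
Runoff: Wendy is ranked above Quinn on 26 ballots, Quinn above Wendy on 19.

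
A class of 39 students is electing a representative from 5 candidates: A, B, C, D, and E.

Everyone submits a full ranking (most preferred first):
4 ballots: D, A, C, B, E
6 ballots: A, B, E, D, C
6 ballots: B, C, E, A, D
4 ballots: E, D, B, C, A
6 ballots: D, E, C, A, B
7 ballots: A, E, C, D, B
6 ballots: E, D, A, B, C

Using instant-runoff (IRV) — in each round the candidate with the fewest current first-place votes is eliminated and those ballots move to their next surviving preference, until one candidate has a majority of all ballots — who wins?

Round 1: A 13, B 6, C 0, D 10, E 10. C eliminated.
Round 2: A 13, B 6, D 10, E 10. B eliminated.
Round 3: A 13, D 10, E 16. D eliminated.
Round 4: A 17, E 22. E has a majority (≥20).

E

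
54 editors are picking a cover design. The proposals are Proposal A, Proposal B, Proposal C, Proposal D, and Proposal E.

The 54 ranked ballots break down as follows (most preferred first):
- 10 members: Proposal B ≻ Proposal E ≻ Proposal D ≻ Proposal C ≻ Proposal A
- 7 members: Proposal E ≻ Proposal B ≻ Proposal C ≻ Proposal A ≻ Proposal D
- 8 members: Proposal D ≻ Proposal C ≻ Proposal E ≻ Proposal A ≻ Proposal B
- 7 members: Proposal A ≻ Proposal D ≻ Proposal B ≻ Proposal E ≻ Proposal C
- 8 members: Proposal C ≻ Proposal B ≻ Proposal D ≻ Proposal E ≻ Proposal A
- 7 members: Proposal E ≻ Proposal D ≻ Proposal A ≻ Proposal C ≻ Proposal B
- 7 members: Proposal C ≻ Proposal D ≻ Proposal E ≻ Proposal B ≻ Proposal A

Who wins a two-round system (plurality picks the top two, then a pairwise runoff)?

Proposal E

Round 1 first-place votes: Proposal A 7, Proposal B 10, Proposal C 15, Proposal D 8, Proposal E 14. Proposal C and Proposal E advance.
Runoff: Proposal C is ranked above Proposal E on 23 ballots, Proposal E above Proposal C on 31.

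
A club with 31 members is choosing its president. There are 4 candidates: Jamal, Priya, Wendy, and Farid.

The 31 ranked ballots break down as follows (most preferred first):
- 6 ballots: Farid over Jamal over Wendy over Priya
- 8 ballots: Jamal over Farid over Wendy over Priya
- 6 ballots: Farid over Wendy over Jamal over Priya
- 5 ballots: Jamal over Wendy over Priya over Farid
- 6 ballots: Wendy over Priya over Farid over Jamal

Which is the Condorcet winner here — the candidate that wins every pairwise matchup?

Farid vs Jamal: 18–13
Farid vs Priya: 20–11
Farid vs Wendy: 20–11
Farid beats every other candidate.

Farid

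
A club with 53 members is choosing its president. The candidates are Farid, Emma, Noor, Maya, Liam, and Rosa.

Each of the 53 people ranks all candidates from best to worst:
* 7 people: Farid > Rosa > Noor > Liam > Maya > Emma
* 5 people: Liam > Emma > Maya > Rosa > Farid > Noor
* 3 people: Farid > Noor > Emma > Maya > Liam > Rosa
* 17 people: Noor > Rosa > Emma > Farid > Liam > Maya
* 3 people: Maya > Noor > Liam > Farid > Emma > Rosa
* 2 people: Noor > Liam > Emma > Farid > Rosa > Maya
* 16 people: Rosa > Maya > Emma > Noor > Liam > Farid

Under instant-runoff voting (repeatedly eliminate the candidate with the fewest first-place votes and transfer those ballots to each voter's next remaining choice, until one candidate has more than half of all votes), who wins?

Rosa

Round 1: Farid 10, Emma 0, Noor 19, Maya 3, Liam 5, Rosa 16. Emma eliminated.
Round 2: Farid 10, Noor 19, Maya 3, Liam 5, Rosa 16. Maya eliminated.
Round 3: Farid 10, Noor 22, Liam 5, Rosa 16. Liam eliminated.
Round 4: Farid 10, Noor 22, Rosa 21. Farid eliminated.
Round 5: Noor 25, Rosa 28. Rosa has a majority (≥27).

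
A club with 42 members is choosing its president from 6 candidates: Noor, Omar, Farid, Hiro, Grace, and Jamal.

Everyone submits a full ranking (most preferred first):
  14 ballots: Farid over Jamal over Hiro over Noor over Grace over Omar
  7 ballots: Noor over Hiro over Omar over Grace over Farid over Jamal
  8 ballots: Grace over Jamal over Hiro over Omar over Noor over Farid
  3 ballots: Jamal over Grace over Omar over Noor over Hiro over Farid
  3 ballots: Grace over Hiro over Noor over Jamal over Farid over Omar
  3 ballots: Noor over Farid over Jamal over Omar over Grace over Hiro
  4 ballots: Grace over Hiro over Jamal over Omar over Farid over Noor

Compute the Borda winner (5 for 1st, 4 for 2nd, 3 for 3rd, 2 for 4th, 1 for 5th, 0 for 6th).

Noor: 14×2 + 7×5 + 8×1 + 3×2 + 3×3 + 3×5 + 4×0 = 101
Omar: 14×0 + 7×3 + 8×2 + 3×3 + 3×0 + 3×2 + 4×2 = 60
Farid: 14×5 + 7×1 + 8×0 + 3×0 + 3×1 + 3×4 + 4×1 = 96
Hiro: 14×3 + 7×4 + 8×3 + 3×1 + 3×4 + 3×0 + 4×4 = 125
Grace: 14×1 + 7×2 + 8×5 + 3×4 + 3×5 + 3×1 + 4×5 = 118
Jamal: 14×4 + 7×0 + 8×4 + 3×5 + 3×2 + 3×3 + 4×3 = 130

Jamal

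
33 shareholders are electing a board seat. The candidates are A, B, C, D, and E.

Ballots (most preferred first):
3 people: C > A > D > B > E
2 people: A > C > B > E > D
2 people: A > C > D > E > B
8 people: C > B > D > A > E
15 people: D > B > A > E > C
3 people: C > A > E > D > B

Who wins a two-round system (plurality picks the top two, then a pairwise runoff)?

C

Round 1 first-place votes: A 4, B 0, C 14, D 15, E 0. D and C advance.
Runoff: D is ranked above C on 15 ballots, C above D on 18.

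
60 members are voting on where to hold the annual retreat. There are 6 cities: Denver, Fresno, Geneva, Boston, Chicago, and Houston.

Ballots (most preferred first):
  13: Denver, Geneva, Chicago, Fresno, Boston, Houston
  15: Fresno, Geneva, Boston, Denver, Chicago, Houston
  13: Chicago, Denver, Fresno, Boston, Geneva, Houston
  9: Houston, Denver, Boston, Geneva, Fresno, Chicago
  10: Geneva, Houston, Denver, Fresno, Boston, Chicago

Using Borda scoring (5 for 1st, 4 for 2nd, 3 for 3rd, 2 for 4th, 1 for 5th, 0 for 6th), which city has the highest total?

Denver

Denver: 13×5 + 15×2 + 13×4 + 9×4 + 10×3 = 213
Fresno: 13×2 + 15×5 + 13×3 + 9×1 + 10×2 = 169
Geneva: 13×4 + 15×4 + 13×1 + 9×2 + 10×5 = 193
Boston: 13×1 + 15×3 + 13×2 + 9×3 + 10×1 = 121
Chicago: 13×3 + 15×1 + 13×5 + 9×0 + 10×0 = 119
Houston: 13×0 + 15×0 + 13×0 + 9×5 + 10×4 = 85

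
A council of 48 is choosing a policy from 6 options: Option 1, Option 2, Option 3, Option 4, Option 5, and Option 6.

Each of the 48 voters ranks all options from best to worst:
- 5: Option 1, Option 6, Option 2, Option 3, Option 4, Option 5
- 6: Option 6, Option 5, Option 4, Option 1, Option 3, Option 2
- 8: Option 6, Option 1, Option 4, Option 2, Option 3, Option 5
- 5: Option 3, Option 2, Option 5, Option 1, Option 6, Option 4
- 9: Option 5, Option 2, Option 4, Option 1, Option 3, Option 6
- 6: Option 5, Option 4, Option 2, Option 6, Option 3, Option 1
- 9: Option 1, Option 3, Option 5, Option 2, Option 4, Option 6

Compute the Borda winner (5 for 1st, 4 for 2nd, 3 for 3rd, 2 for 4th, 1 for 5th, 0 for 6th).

Option 1: 5×5 + 6×2 + 8×4 + 5×2 + 9×2 + 6×0 + 9×5 = 142
Option 2: 5×3 + 6×0 + 8×2 + 5×4 + 9×4 + 6×3 + 9×2 = 123
Option 3: 5×2 + 6×1 + 8×1 + 5×5 + 9×1 + 6×1 + 9×4 = 100
Option 4: 5×1 + 6×3 + 8×3 + 5×0 + 9×3 + 6×4 + 9×1 = 107
Option 5: 5×0 + 6×4 + 8×0 + 5×3 + 9×5 + 6×5 + 9×3 = 141
Option 6: 5×4 + 6×5 + 8×5 + 5×1 + 9×0 + 6×2 + 9×0 = 107

Option 1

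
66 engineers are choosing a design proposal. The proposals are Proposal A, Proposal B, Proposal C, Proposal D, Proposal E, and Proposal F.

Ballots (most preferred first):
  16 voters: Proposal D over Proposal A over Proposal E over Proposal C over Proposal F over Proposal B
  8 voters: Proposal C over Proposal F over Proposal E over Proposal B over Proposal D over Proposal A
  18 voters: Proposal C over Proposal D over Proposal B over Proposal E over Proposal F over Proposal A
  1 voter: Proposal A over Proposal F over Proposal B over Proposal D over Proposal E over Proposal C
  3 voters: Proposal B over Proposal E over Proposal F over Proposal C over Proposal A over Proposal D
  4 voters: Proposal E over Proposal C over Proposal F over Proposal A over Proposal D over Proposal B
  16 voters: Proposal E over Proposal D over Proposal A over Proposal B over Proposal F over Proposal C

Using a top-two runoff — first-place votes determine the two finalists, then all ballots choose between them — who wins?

Round 1 first-place votes: Proposal A 1, Proposal B 3, Proposal C 26, Proposal D 16, Proposal E 20, Proposal F 0. Proposal C and Proposal E advance.
Runoff: Proposal C is ranked above Proposal E on 26 ballots, Proposal E above Proposal C on 40.

Proposal E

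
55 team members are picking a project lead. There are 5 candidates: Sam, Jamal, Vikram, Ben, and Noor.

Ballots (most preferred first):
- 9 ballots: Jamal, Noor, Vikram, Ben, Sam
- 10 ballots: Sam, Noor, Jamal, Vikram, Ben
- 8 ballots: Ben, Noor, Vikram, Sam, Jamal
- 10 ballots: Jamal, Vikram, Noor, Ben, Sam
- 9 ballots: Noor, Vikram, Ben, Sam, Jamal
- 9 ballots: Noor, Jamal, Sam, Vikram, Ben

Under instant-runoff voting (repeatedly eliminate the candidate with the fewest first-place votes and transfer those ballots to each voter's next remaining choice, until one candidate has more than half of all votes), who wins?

Noor

Round 1: Sam 10, Jamal 19, Vikram 0, Ben 8, Noor 18. Vikram eliminated.
Round 2: Sam 10, Jamal 19, Ben 8, Noor 18. Ben eliminated.
Round 3: Sam 10, Jamal 19, Noor 26. Sam eliminated.
Round 4: Jamal 19, Noor 36. Noor has a majority (≥28).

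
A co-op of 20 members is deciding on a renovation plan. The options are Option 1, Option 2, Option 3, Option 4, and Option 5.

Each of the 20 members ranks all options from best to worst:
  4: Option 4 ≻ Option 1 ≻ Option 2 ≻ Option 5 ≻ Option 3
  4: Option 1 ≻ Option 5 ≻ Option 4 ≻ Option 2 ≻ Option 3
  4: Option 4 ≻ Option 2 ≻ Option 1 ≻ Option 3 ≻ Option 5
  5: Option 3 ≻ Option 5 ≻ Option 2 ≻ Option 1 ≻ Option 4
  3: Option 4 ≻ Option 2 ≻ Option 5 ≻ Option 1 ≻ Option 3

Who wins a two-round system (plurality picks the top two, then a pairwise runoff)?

Round 1 first-place votes: Option 1 4, Option 2 0, Option 3 5, Option 4 11, Option 5 0. Option 4 and Option 3 advance.
Runoff: Option 4 is ranked above Option 3 on 15 ballots, Option 3 above Option 4 on 5.

Option 4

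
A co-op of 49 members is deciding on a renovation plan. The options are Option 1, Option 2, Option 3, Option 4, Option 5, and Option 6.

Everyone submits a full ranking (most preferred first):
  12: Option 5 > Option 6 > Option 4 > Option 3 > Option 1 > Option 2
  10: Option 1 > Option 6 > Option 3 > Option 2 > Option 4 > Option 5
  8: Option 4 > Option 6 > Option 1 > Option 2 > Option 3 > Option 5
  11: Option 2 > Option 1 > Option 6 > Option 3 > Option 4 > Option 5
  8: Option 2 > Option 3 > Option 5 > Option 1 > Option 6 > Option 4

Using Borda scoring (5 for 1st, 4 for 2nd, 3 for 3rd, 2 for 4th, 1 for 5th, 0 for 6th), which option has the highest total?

Option 1: 12×1 + 10×5 + 8×3 + 11×4 + 8×2 = 146
Option 2: 12×0 + 10×2 + 8×2 + 11×5 + 8×5 = 131
Option 3: 12×2 + 10×3 + 8×1 + 11×2 + 8×4 = 116
Option 4: 12×3 + 10×1 + 8×5 + 11×1 + 8×0 = 97
Option 5: 12×5 + 10×0 + 8×0 + 11×0 + 8×3 = 84
Option 6: 12×4 + 10×4 + 8×4 + 11×3 + 8×1 = 161

Option 6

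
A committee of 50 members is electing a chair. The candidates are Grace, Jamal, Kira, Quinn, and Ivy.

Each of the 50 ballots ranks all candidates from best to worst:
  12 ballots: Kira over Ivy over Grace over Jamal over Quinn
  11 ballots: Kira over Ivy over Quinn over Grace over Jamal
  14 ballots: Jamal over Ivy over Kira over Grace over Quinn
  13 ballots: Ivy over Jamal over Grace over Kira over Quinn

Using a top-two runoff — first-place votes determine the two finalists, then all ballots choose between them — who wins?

Round 1 first-place votes: Grace 0, Jamal 14, Kira 23, Quinn 0, Ivy 13. Kira and Jamal advance.
Runoff: Kira is ranked above Jamal on 23 ballots, Jamal above Kira on 27.

Jamal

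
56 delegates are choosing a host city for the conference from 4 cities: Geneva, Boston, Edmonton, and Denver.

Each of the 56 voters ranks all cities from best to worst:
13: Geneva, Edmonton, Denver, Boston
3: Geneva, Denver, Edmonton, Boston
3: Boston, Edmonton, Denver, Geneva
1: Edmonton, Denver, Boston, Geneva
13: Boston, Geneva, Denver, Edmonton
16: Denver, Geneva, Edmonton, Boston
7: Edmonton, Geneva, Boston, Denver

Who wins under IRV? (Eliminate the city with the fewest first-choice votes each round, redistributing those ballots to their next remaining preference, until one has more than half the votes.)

Geneva

Round 1: Geneva 16, Boston 16, Edmonton 8, Denver 16. Edmonton eliminated.
Round 2: Geneva 23, Boston 16, Denver 17. Boston eliminated.
Round 3: Geneva 36, Denver 20. Geneva has a majority (≥29).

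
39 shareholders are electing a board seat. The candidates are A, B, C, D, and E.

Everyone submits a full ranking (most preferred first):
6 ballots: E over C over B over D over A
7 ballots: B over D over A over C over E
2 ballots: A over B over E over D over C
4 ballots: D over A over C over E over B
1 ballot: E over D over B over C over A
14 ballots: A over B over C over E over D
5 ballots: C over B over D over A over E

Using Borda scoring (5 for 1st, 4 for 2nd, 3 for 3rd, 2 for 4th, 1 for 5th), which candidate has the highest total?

B

A: 6×1 + 7×3 + 2×5 + 4×4 + 1×1 + 14×5 + 5×2 = 134
B: 6×3 + 7×5 + 2×4 + 4×1 + 1×3 + 14×4 + 5×4 = 144
C: 6×4 + 7×2 + 2×1 + 4×3 + 1×2 + 14×3 + 5×5 = 121
D: 6×2 + 7×4 + 2×2 + 4×5 + 1×4 + 14×1 + 5×3 = 97
E: 6×5 + 7×1 + 2×3 + 4×2 + 1×5 + 14×2 + 5×1 = 89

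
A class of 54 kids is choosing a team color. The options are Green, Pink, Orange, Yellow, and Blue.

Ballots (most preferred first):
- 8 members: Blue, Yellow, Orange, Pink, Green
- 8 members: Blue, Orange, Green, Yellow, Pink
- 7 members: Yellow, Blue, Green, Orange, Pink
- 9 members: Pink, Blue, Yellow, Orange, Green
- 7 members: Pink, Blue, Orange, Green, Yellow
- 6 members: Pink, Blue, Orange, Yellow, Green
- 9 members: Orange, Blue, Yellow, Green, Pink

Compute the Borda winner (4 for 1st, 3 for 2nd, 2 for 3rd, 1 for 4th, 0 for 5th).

Green: 8×0 + 8×2 + 7×2 + 9×0 + 7×1 + 6×0 + 9×1 = 46
Pink: 8×1 + 8×0 + 7×0 + 9×4 + 7×4 + 6×4 + 9×0 = 96
Orange: 8×2 + 8×3 + 7×1 + 9×1 + 7×2 + 6×2 + 9×4 = 118
Yellow: 8×3 + 8×1 + 7×4 + 9×2 + 7×0 + 6×1 + 9×2 = 102
Blue: 8×4 + 8×4 + 7×3 + 9×3 + 7×3 + 6×3 + 9×3 = 178

Blue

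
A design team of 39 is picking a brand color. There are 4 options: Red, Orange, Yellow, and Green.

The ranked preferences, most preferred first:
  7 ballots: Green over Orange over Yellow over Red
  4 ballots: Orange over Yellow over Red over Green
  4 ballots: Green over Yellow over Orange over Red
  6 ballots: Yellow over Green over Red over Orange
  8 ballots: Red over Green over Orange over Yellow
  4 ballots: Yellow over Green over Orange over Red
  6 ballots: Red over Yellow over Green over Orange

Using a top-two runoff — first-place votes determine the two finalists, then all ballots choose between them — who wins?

Round 1 first-place votes: Red 14, Orange 4, Yellow 10, Green 11. Red and Green advance.
Runoff: Red is ranked above Green on 18 ballots, Green above Red on 21.

Green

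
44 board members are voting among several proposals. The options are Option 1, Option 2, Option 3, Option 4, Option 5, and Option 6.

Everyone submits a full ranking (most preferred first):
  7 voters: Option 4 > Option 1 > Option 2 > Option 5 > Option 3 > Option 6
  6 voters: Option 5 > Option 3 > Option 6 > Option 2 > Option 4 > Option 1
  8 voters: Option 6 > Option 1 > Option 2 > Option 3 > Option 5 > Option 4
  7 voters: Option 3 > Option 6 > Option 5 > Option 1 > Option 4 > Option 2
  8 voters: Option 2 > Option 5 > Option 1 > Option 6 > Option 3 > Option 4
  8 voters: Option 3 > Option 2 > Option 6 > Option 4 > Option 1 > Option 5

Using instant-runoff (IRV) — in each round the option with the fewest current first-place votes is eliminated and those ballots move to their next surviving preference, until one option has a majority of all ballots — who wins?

Round 1: Option 1 0, Option 2 8, Option 3 15, Option 4 7, Option 5 6, Option 6 8. Option 1 eliminated.
Round 2: Option 2 8, Option 3 15, Option 4 7, Option 5 6, Option 6 8. Option 5 eliminated.
Round 3: Option 2 8, Option 3 21, Option 4 7, Option 6 8. Option 4 eliminated.
Round 4: Option 2 15, Option 3 21, Option 6 8. Option 6 eliminated.
Round 5: Option 2 23, Option 3 21. Option 2 has a majority (≥23).

Option 2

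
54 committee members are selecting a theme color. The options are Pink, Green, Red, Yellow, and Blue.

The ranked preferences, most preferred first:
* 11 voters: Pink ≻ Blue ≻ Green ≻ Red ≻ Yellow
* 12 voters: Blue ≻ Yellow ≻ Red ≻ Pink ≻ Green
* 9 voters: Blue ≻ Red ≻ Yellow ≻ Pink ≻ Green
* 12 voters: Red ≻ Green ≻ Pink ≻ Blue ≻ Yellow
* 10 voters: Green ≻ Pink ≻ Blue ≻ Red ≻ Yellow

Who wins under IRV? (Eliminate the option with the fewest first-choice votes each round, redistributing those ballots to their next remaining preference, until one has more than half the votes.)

Round 1: Pink 11, Green 10, Red 12, Yellow 0, Blue 21. Yellow eliminated.
Round 2: Pink 11, Green 10, Red 12, Blue 21. Green eliminated.
Round 3: Pink 21, Red 12, Blue 21. Red eliminated.
Round 4: Pink 33, Blue 21. Pink has a majority (≥28).

Pink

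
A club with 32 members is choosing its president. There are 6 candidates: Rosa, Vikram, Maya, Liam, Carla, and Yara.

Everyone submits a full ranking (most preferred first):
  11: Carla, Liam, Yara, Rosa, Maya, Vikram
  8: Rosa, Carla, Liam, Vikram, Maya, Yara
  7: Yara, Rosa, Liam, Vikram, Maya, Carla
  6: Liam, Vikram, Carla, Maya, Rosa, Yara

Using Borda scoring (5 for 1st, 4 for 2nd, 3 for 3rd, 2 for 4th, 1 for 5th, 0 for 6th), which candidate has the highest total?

Liam

Rosa: 11×2 + 8×5 + 7×4 + 6×1 = 96
Vikram: 11×0 + 8×2 + 7×2 + 6×4 = 54
Maya: 11×1 + 8×1 + 7×1 + 6×2 = 38
Liam: 11×4 + 8×3 + 7×3 + 6×5 = 119
Carla: 11×5 + 8×4 + 7×0 + 6×3 = 105
Yara: 11×3 + 8×0 + 7×5 + 6×0 = 68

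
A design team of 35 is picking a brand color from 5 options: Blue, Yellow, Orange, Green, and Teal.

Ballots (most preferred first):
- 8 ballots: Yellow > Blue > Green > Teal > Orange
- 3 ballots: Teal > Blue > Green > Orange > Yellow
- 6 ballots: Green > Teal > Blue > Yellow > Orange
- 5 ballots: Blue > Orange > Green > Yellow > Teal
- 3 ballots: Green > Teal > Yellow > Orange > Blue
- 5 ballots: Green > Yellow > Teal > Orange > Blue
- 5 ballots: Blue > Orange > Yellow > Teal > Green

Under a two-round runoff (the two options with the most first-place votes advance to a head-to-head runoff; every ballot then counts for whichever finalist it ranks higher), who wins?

Round 1 first-place votes: Blue 10, Yellow 8, Orange 0, Green 14, Teal 3. Green and Blue advance.
Runoff: Green is ranked above Blue on 14 ballots, Blue above Green on 21.

Blue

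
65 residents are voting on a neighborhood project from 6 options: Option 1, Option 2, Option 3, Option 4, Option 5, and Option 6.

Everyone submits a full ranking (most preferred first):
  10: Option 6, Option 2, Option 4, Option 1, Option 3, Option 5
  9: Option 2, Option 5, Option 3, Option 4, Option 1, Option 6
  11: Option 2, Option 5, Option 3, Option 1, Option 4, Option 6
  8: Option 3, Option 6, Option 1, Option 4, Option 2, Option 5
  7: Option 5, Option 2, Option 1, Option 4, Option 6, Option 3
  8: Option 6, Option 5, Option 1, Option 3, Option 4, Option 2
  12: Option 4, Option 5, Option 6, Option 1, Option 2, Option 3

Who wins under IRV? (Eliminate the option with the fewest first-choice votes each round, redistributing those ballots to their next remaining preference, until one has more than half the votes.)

Option 6

Round 1: Option 1 0, Option 2 20, Option 3 8, Option 4 12, Option 5 7, Option 6 18. Option 1 eliminated.
Round 2: Option 2 20, Option 3 8, Option 4 12, Option 5 7, Option 6 18. Option 5 eliminated.
Round 3: Option 2 27, Option 3 8, Option 4 12, Option 6 18. Option 3 eliminated.
Round 4: Option 2 27, Option 4 12, Option 6 26. Option 4 eliminated.
Round 5: Option 2 27, Option 6 38. Option 6 has a majority (≥33).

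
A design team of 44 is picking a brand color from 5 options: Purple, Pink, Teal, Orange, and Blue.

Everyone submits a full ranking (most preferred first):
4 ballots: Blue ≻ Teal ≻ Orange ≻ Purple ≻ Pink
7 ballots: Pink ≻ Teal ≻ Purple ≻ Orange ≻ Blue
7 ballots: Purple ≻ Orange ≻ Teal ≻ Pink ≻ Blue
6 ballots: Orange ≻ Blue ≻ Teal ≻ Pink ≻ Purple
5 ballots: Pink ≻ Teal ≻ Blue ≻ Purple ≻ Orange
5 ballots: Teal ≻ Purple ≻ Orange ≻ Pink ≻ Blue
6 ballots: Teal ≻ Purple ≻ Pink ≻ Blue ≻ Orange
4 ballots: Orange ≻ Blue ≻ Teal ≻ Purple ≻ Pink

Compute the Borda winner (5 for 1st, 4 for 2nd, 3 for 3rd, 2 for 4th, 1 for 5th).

Teal

Purple: 4×2 + 7×3 + 7×5 + 6×1 + 5×2 + 5×4 + 6×4 + 4×2 = 132
Pink: 4×1 + 7×5 + 7×2 + 6×2 + 5×5 + 5×2 + 6×3 + 4×1 = 122
Teal: 4×4 + 7×4 + 7×3 + 6×3 + 5×4 + 5×5 + 6×5 + 4×3 = 170
Orange: 4×3 + 7×2 + 7×4 + 6×5 + 5×1 + 5×3 + 6×1 + 4×5 = 130
Blue: 4×5 + 7×1 + 7×1 + 6×4 + 5×3 + 5×1 + 6×2 + 4×4 = 106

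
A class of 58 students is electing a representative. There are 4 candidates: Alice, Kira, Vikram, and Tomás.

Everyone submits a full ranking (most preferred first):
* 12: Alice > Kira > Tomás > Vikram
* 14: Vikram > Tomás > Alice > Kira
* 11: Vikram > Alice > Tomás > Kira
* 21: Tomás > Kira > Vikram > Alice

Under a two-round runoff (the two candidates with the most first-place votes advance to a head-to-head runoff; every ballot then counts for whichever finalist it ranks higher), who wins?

Round 1 first-place votes: Alice 12, Kira 0, Vikram 25, Tomás 21. Vikram and Tomás advance.
Runoff: Vikram is ranked above Tomás on 25 ballots, Tomás above Vikram on 33.

Tomás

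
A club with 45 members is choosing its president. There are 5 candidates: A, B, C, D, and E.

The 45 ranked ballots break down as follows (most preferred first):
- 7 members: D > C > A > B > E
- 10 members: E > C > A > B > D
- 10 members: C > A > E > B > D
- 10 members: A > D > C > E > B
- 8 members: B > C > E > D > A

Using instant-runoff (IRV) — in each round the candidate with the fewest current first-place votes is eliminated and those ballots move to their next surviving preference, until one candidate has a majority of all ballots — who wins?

C

Round 1: A 10, B 8, C 10, D 7, E 10. D eliminated.
Round 2: A 10, B 8, C 17, E 10. B eliminated.
Round 3: A 10, C 25, E 10. C has a majority (≥23).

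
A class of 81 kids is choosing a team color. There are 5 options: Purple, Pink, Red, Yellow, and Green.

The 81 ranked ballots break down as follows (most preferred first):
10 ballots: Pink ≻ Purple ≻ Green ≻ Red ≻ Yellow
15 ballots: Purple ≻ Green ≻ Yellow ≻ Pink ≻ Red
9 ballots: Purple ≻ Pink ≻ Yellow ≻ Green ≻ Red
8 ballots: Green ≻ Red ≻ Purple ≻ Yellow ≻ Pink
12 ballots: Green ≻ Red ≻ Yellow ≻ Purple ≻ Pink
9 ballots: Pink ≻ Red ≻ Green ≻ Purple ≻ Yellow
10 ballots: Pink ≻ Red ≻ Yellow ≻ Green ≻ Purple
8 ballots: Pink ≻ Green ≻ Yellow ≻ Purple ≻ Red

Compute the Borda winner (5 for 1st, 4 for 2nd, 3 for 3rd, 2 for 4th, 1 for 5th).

Green

Purple: 10×4 + 15×5 + 9×5 + 8×3 + 12×2 + 9×2 + 10×1 + 8×2 = 252
Pink: 10×5 + 15×2 + 9×4 + 8×1 + 12×1 + 9×5 + 10×5 + 8×5 = 271
Red: 10×2 + 15×1 + 9×1 + 8×4 + 12×4 + 9×4 + 10×4 + 8×1 = 208
Yellow: 10×1 + 15×3 + 9×3 + 8×2 + 12×3 + 9×1 + 10×3 + 8×3 = 197
Green: 10×3 + 15×4 + 9×2 + 8×5 + 12×5 + 9×3 + 10×2 + 8×4 = 287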